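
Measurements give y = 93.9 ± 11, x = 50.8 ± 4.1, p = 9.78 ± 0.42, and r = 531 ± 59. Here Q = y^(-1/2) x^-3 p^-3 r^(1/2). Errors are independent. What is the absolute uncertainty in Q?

5.54e-09

Relative error in a monomial: (δQ/Q)² = Σ (nᵢ · δxᵢ/xᵢ)².
  (−½·δy/y)² = (-0.5×0.117)² = 0.00343;  (-3·δx/x)² = (-3×0.0807)² = 0.0586;  (-3·δp/p)² = (-3×0.0429)² = 0.0166;  (½·δr/r)² = (0.5×0.111)² = 0.00309
δQ/Q = √(0.0817) = 0.286
Q = 1.94e-08, so δQ = 0.286 × 1.94e-08 = 5.54e-09.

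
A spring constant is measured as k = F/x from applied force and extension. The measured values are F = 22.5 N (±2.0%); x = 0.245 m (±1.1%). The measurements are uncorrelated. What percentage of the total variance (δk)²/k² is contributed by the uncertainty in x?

23.2%

(δk/k)² = (1·δF/F)² + (-1·δx/x)²
  F term: (1×0.0200)² = 0.000400
  x term: (-1×0.0110)² = 0.000121
Total = 0.000521. Share from x = 0.000121/0.000521 = 0.232.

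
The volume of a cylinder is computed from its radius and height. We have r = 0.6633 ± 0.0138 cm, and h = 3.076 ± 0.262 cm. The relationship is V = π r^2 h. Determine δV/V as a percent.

9.48%

For a monomial V ∝ r^2, h, fractional errors add in quadrature:
  (2·δr/r)² = (2×0.0208)² = 0.00173;  (1·δh/h)² = (1×0.0852)² = 0.00725
δV/V = √(0.00899) = 0.0948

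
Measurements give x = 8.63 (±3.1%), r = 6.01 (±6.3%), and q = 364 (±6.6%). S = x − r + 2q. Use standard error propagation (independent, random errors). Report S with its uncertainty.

731 ± 48.1

S is a linear combination, so absolute uncertainties add in quadrature:
  (δx)² = 0.0716;  (δr)² = 0.143;  (2·δq)² = 2310
δS = √(2310) = 48.1
S = 731.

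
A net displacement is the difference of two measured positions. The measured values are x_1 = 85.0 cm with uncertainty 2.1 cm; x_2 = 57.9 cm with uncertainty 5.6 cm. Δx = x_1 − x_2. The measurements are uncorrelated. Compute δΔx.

5.98 cm

For a sum/difference, combine absolute errors in quadrature:
  (δx_1)² = 4.41;  (δx_2)² = 31.4
δΔx = √(35.8) = 5.98 cm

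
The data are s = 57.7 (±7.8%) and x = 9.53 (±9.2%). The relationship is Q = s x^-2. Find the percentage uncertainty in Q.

Q is a product of powers, so relative uncertainties combine in quadrature:
  (1·δs/s)² = (1×0.0780)² = 0.00608;  (-2·δx/x)² = (-2×0.0920)² = 0.0339
δQ/Q = √(0.0399) = 0.200

20.0%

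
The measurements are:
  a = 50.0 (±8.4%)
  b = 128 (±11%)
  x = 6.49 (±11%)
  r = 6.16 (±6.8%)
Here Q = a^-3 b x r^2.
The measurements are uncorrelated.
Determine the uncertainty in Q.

Relative error in a monomial: (δQ/Q)² = Σ (nᵢ · δxᵢ/xᵢ)².
  (-3·δa/a)² = (-3×0.0840)² = 0.0635;  (1·δb/b)² = (1×0.110)² = 0.0121;  (1·δx/x)² = (1×0.110)² = 0.0121;  (2·δr/r)² = (2×0.0680)² = 0.0185
δQ/Q = √(0.106) = 0.326
Q = 0.252, so δQ = 0.326 × 0.252 = 0.0822.

0.0822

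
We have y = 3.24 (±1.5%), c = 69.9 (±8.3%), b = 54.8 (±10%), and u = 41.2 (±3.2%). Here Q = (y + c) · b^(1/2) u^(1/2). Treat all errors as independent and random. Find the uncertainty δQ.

331

Let w = y + c = 73.1. δw = √(δy² + δc²) = √(0.00236 + 33.7) = 5.80, so δw/w = 0.0793.
Q is then a monomial in w, b, u:
δQ/Q = √((δw/w)² + (½·δb/b)² + (½·δu/u)²) = √(0.00629 + 0.00250 + 0.000256) = 0.0951
Q = 3480, so δQ = 0.0951 × 3480 = 331.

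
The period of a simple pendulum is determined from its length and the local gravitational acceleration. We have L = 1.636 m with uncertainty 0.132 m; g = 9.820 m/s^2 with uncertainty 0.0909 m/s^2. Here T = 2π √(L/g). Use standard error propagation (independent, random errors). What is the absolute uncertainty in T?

0.104 s

Since T is a product/quotient, work with relative uncertainties:
  (½·δL/L)² = (0.5×0.0807)² = 0.00163;  (−½·δg/g)² = (-0.5×0.00926)² = 2.14e-05
δT/T = √(0.00165) = 0.0406
T = 2.565 s, so δT = 0.0406 × 2.565 = 0.104 s.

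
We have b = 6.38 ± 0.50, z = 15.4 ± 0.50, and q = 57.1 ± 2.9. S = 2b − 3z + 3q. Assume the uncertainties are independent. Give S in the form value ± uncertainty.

138 ± 8.88

For a sum/difference, combine absolute errors in quadrature:
  (2·δb)² = 1.00;  (3·δz)² = 2.25;  (3·δq)² = 75.7
δS = √(78.9) = 8.88
S = 138.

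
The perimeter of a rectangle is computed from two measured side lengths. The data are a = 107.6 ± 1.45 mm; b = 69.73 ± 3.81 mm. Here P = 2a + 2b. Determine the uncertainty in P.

Sums and differences: (δP)² = Σ (cᵢ δxᵢ)².
  (2·δa)² = 8.41;  (2·δb)² = 58.1
δP = √(66.5) = 8.15 mm

8.15 mm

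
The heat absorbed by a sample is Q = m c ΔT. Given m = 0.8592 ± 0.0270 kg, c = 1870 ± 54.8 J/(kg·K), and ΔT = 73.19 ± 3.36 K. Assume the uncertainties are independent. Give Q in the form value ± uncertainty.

117600 ± 7390 J

Products/powers → add relative errors in quadrature, weighted by exponent:
  (1·δm/m)² = (1×0.0314)² = 0.000988;  (1·δc/c)² = (1×0.0293)² = 0.000859;  (1·δΔT/ΔT)² = (1×0.0459)² = 0.00211
δQ/Q = √(0.00395) = 0.0629
Q = 117600 J, so δQ = 0.0629 × 117600 = 7390 J.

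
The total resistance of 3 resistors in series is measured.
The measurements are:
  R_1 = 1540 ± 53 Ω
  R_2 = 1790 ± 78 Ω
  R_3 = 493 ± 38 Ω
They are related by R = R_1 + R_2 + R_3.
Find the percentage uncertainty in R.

2.66%

R is a linear combination, so absolute uncertainties add in quadrature:
  (δR_1)² = 2810;  (δR_2)² = 6080;  (δR_3)² = 1440
δR = √(10300) = 102 Ω
R = 3820 Ω, so δR/R = 102/3820 = 0.0266.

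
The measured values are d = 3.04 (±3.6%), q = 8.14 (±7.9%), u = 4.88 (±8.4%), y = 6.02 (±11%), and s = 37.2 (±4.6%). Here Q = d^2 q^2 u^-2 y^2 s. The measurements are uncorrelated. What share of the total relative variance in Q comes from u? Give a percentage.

25.9%

(δQ/Q)² = (2·δd/d)² + (2·δq/q)² + (-2·δu/u)² + (2·δy/y)² + (1·δs/s)²
  d term: (2×0.0360)² = 0.00518
  q term: (2×0.0790)² = 0.0250
  u term: (-2×0.0840)² = 0.0282
  y term: (2×0.110)² = 0.0484
  s term: (1×0.0460)² = 0.00212
Total = 0.109. Share from u = 0.0282/0.109 = 0.259.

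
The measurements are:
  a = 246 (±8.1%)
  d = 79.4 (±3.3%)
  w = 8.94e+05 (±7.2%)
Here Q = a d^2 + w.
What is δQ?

Let p = a·d^2 = 1.55e+06. δp/p = √((1·δa/a)² + (2·δd/d)²) = √(0.00656 + 0.00436) = 0.104, so δp = 1.62e+05.
Q = p + w: δQ = √(δp² + δw²) = √(2.63e+10 + 4.14e+09) = 1.74e+05

1.74e+05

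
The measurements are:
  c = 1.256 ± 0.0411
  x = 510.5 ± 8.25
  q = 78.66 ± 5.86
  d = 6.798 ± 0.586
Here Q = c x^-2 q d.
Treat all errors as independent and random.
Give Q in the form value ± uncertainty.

Relative error in a monomial: (δQ/Q)² = Σ (nᵢ · δxᵢ/xᵢ)².
  (1·δc/c)² = (1×0.0327)² = 0.00107;  (-2·δx/x)² = (-2×0.0162)² = 0.00104;  (1·δq/q)² = (1×0.0745)² = 0.00555;  (1·δd/d)² = (1×0.0862)² = 0.00743
δQ/Q = √(0.0151) = 0.123
Q = 0.002577, so δQ = 0.123 × 0.002577 = 0.000317.

0.002577 ± 0.000317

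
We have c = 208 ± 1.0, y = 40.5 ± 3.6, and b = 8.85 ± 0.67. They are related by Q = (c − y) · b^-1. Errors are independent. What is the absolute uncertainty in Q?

1.49

Let u = c − y = 168. δu = √(δc² + δy²) = √(1.00 + 13.0) = 3.74, so δu/u = 0.0223.
Q is then a monomial in u, b:
δQ/Q = √((δu/u)² + (-1·δb/b)²) = √(0.000498 + 0.00573) = 0.0789
Q = 18.9, so δQ = 0.0789 × 18.9 = 1.49.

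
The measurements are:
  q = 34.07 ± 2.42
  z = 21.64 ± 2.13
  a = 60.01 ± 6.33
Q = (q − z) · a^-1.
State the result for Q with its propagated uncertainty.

0.2071 ± 0.0580

Let u = q − z = 12.43. δu = √(δq² + δz²) = √(5.86 + 4.54) = 3.22, so δu/u = 0.259.
Q is then a monomial in u, a:
δQ/Q = √((δu/u)² + (-1·δa/a)²) = √(0.0673 + 0.0111) = 0.280
Q = 0.2071, so δQ = 0.280 × 0.2071 = 0.0580.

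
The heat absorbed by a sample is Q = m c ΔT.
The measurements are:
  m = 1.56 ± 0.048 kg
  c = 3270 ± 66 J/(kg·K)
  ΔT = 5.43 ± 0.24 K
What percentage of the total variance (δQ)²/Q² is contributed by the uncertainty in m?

28.6%

(δQ/Q)² = (1·δm/m)² + (1·δc/c)² + (1·δΔT/ΔT)²
  m term: (1×0.0308)² = 0.000947
  c term: (1×0.0202)² = 0.000407
  ΔT term: (1×0.0442)² = 0.00195
Total = 0.00331. Share from m = 0.000947/0.00331 = 0.286.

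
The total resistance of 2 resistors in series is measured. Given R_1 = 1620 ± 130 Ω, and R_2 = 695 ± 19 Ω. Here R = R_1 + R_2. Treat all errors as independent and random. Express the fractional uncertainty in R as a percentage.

5.68%

R is a linear combination, so absolute uncertainties add in quadrature:
  (δR_1)² = 16900;  (δR_2)² = 361
δR = √(17300) = 131 Ω
R = 2320 Ω, so δR/R = 131/2320 = 0.0568.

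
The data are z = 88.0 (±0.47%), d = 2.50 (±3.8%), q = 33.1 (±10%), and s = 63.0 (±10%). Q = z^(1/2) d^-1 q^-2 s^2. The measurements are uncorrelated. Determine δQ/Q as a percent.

28.5%

Since Q is a product/quotient, work with relative uncertainties:
  (½·δz/z)² = (0.5×0.00470)² = 5.52e-06;  (-1·δd/d)² = (-1×0.0380)² = 0.00144;  (-2·δq/q)² = (-2×0.100)² = 0.0400;  (2·δs/s)² = (2×0.100)² = 0.0400
δQ/Q = √(0.0814) = 0.285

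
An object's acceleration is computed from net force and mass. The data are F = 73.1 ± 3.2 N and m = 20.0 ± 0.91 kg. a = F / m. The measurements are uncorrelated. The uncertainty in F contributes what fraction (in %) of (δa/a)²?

(δa/a)² = (1·δF/F)² + (-1·δm/m)²
  F term: (1×0.0438)² = 0.00192
  m term: (-1×0.0455)² = 0.00207
Total = 0.00399. Share from F = 0.00192/0.00399 = 0.481.

48.1%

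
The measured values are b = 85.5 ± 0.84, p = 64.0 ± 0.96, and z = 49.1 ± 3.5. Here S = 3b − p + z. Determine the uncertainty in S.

4.42

Sums and differences: (δS)² = Σ (cᵢ δxᵢ)².
  (3·δb)² = 6.35;  (δp)² = 0.922;  (δz)² = 12.2
δS = √(19.5) = 4.42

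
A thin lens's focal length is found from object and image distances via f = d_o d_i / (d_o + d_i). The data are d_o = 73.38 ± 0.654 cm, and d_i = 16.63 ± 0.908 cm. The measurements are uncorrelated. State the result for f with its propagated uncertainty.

∂f/∂d_o = (d_i/(d_o+d_i))² = 0.0341;  ∂f/∂d_i = (d_o/(d_o+d_i))² = 0.665
δf = √((∂f/∂d_o · δd_o)² + (∂f/∂d_i · δd_i)²) = √(0.000498 + 0.364) = 0.604 cm
f = 13.56 cm.

13.56 ± 0.604 cm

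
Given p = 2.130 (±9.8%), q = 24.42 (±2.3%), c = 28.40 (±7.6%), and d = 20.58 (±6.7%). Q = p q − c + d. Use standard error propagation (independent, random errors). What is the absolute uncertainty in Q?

Let w = p·q = 52.01. δw/w = √((1·δp/p)² + (1·δq/q)²) = √(0.00960 + 0.000529) = 0.101, so δw = 5.24.
Q = w − c + d: δQ = √(δw² + δc² + δd²) = √(27.4 + 4.66 + 1.90) = 5.83

5.83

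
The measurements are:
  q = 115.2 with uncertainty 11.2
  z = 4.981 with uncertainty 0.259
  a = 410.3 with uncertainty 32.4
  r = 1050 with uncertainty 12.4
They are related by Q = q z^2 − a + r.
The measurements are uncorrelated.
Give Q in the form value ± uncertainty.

3498 ± 408

Let p = q·z^2 = 2858. δp/p = √((1·δq/q)² + (2·δz/z)²) = √(0.00945 + 0.0108) = 0.142, so δp = 407.
Q = p − a + r: δQ = √(δp² + δa² + δr²) = √(1.66e+05 + 1050 + 154) = 408
Q = 3498.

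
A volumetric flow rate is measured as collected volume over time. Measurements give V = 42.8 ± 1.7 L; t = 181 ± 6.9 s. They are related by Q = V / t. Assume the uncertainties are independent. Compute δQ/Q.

0.0551

Q is a product of powers, so relative uncertainties combine in quadrature:
  (1·δV/V)² = (1×0.0397)² = 0.00158;  (-1·δt/t)² = (-1×0.0381)² = 0.00145
δQ/Q = √(0.00303) = 0.0551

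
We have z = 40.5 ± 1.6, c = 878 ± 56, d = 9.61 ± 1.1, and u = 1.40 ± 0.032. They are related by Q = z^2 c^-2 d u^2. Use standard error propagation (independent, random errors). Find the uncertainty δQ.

0.00778

Q is a product of powers, so relative uncertainties combine in quadrature:
  (2·δz/z)² = (2×0.0395)² = 0.00624;  (-2·δc/c)² = (-2×0.0638)² = 0.0163;  (1·δd/d)² = (1×0.114)² = 0.0131;  (2·δu/u)² = (2×0.0229)² = 0.00209
δQ/Q = √(0.0377) = 0.194
Q = 0.0401, so δQ = 0.194 × 0.0401 = 0.00778.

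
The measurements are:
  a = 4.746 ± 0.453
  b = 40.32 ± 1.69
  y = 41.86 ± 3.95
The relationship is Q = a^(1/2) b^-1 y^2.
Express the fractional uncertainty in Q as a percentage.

Each factor contributes (exponent × relative error)² to (δQ/Q)²:
  (½·δa/a)² = (0.5×0.0954)² = 0.00228;  (-1·δb/b)² = (-1×0.0419)² = 0.00176;  (2·δy/y)² = (2×0.0944)² = 0.0356
δQ/Q = √(0.0397) = 0.199

19.9%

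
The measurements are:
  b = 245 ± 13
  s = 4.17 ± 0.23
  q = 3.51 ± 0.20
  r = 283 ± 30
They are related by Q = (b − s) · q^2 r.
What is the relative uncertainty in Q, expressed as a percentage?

Let u = b − s = 241. δu = √(δb² + δs²) = √(169 + 0.0529) = 13.0, so δu/u = 0.0540.
Q is then a monomial in u, q, r:
δQ/Q = √((δu/u)² + (2·δq/q)² + (1·δr/r)²) = √(0.00291 + 0.0130 + 0.0112) = 0.165

16.5%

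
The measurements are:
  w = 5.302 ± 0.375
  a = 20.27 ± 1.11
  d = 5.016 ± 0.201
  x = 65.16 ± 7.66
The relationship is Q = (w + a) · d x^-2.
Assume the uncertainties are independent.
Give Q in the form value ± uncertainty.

Let u = w + a = 25.57. δu = √(δw² + δa²) = √(0.141 + 1.23) = 1.17, so δu/u = 0.0458.
Q is then a monomial in u, d, x:
δQ/Q = √((δu/u)² + (1·δd/d)² + (-2·δx/x)²) = √(0.00210 + 0.00161 + 0.0553) = 0.243
Q = 0.03021, so δQ = 0.243 × 0.03021 = 0.00734.

0.03021 ± 0.00734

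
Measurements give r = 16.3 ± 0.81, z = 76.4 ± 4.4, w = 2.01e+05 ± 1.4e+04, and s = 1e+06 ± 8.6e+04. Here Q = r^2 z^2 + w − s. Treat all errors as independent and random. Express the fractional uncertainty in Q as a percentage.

Let p = r^2·z^2 = 1.55e+06. δp/p = √((2·δr/r)² + (2·δz/z)²) = √(0.00988 + 0.0133) = 0.152, so δp = 2.36e+05.
Q = p + w − s: δQ = √(δp² + δw² + δs²) = √(5.57e+10 + 1.96e+08 + 7.4e+09) = 2.52e+05
Q = 7.52e+05, so δQ/Q = 2.52e+05/7.52e+05 = 0.335.

33.5%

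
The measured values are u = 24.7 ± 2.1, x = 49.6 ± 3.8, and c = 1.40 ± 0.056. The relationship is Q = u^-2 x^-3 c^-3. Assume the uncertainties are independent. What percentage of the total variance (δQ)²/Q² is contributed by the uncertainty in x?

(δQ/Q)² = (-2·δu/u)² + (-3·δx/x)² + (-3·δc/c)²
  u term: (-2×0.0850)² = 0.0289
  x term: (-3×0.0766)² = 0.0528
  c term: (-3×0.0400)² = 0.0144
Total = 0.0961. Share from x = 0.0528/0.0961 = 0.549.

54.9%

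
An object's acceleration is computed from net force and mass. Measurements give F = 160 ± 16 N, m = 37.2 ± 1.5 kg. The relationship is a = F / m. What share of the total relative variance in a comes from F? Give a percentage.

(δa/a)² = (1·δF/F)² + (-1·δm/m)²
  F term: (1×0.100)² = 0.0100
  m term: (-1×0.0403)² = 0.00163
Total = 0.0116. Share from F = 0.0100/0.0116 = 0.860.

86.0%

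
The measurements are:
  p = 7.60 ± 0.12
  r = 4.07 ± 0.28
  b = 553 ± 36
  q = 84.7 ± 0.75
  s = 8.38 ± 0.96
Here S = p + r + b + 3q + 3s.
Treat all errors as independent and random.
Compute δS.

For a sum/difference, combine absolute errors in quadrature:
  (δp)² = 0.0144;  (δr)² = 0.0784;  (δb)² = 1300;  (3·δq)² = 5.06;  (3·δs)² = 8.29
δS = √(1310) = 36.2

36.2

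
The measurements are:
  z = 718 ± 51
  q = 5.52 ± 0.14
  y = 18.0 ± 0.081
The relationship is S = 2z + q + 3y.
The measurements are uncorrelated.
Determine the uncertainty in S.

102

For a sum/difference, combine absolute errors in quadrature:
  (2·δz)² = 10400;  (δq)² = 0.0196;  (3·δy)² = 0.0590
δS = √(10400) = 102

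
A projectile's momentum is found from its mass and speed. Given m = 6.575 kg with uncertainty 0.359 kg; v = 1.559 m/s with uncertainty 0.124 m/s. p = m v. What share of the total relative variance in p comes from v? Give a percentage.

68.0%

(δp/p)² = (1·δm/m)² + (1·δv/v)²
  m term: (1×0.0546)² = 0.00298
  v term: (1×0.0795)² = 0.00633
Total = 0.00931. Share from v = 0.00633/0.00931 = 0.680.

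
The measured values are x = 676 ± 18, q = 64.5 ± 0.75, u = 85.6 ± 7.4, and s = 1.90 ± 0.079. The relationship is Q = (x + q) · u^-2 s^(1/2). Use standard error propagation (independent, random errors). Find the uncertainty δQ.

0.0245

Let w = x + q = 740. δw = √(δx² + δq²) = √(324 + 0.562) = 18.0, so δw/w = 0.0243.
Q is then a monomial in w, u, s:
δQ/Q = √((δw/w)² + (-2·δu/u)² + (½·δs/s)²) = √(0.000592 + 0.0299 + 0.000432) = 0.176
Q = 0.139, so δQ = 0.176 × 0.139 = 0.0245.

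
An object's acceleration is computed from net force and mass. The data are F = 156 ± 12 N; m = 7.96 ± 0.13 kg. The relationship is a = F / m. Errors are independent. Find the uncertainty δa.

1.54 m/s^2

Since a is a product/quotient, work with relative uncertainties:
  (1·δF/F)² = (1×0.0769)² = 0.00592;  (-1·δm/m)² = (-1×0.0163)² = 0.000267
δa/a = √(0.00618) = 0.0786
a = 19.6 m/s^2, so δa = 0.0786 × 19.6 = 1.54 m/s^2.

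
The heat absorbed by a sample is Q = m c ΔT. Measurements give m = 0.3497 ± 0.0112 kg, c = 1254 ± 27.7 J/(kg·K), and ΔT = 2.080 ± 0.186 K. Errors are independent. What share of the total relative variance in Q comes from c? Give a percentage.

(δQ/Q)² = (1·δm/m)² + (1·δc/c)² + (1·δΔT/ΔT)²
  m term: (1×0.0320)² = 0.00103
  c term: (1×0.0221)² = 0.000488
  ΔT term: (1×0.0894)² = 0.00800
Total = 0.00951. Share from c = 0.000488/0.00951 = 0.0513.

5.13%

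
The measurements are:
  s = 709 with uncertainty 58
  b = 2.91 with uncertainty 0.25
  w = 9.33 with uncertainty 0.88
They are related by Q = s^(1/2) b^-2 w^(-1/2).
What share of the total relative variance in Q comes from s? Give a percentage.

(δQ/Q)² = (½·δs/s)² + (-2·δb/b)² + (−½·δw/w)²
  s term: (0.5×0.0818)² = 0.00167
  b term: (-2×0.0859)² = 0.0295
  w term: (-0.5×0.0943)² = 0.00222
Total = 0.0334. Share from s = 0.00167/0.0334 = 0.0501.

5.01%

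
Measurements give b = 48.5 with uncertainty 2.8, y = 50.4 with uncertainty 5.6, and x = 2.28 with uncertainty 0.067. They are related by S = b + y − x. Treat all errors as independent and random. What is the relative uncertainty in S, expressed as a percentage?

S is a linear combination, so absolute uncertainties add in quadrature:
  (δb)² = 7.84;  (δy)² = 31.4;  (δx)² = 0.00449
δS = √(39.2) = 6.26
S = 96.6, so δS/S = 6.26/96.6 = 0.0648.

6.48%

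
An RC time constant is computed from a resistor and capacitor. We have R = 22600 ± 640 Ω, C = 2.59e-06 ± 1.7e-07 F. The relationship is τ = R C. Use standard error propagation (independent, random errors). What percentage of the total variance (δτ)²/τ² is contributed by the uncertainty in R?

(δτ/τ)² = (1·δR/R)² + (1·δC/C)²
  R term: (1×0.0283)² = 0.000802
  C term: (1×0.0656)² = 0.00431
Total = 0.00511. Share from R = 0.000802/0.00511 = 0.157.

15.7%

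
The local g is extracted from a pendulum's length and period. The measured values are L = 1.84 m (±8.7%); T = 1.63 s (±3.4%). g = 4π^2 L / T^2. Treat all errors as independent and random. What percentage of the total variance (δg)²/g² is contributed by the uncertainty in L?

(δg/g)² = (1·δL/L)² + (-2·δT/T)²
  L term: (1×0.0870)² = 0.00757
  T term: (-2×0.0340)² = 0.00462
Total = 0.0122. Share from L = 0.00757/0.0122 = 0.621.

62.1%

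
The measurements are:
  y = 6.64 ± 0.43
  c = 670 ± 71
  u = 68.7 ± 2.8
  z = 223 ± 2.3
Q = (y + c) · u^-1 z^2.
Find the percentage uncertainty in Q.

11.4%

Let w = y + c = 677. δw = √(δy² + δc²) = √(0.185 + 5040) = 71.0, so δw/w = 0.105.
Q is then a monomial in w, u, z:
δQ/Q = √((δw/w)² + (-1·δu/u)² + (2·δz/z)²) = √(0.0110 + 0.00166 + 0.000426) = 0.114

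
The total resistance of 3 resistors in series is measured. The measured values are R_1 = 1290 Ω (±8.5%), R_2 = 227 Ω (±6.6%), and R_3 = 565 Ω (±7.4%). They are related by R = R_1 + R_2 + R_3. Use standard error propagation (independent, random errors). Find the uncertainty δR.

R is a linear combination, so absolute uncertainties add in quadrature:
  (δR_1)² = 12000;  (δR_2)² = 224;  (δR_3)² = 1750
δR = √(14000) = 118 Ω

118 Ω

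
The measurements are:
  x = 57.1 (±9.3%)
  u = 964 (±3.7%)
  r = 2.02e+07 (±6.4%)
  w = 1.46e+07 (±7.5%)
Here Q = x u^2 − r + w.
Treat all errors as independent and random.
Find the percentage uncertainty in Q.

Let p = x·u^2 = 5.31e+07. δp/p = √((1·δx/x)² + (2·δu/u)²) = √(0.00865 + 0.00548) = 0.119, so δp = 6.31e+06.
Q = p − r + w: δQ = √(δp² + δr² + δw²) = √(3.98e+13 + 1.67e+12 + 1.2e+12) = 6.53e+06
Q = 4.75e+07, so δQ/Q = 6.53e+06/4.75e+07 = 0.138.

13.8%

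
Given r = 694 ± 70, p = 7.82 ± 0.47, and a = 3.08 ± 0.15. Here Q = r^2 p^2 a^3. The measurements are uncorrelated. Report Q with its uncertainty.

(8.61 ± 2.38) × 10^8

For a monomial Q ∝ r^2, p^2, a^3, fractional errors add in quadrature:
  (2·δr/r)² = (2×0.101)² = 0.0407;  (2·δp/p)² = (2×0.0601)² = 0.0144;  (3·δa/a)² = (3×0.0487)² = 0.0213
δQ/Q = √(0.0765) = 0.277
Q = 8.61e+08, so δQ = 0.277 × 8.61e+08 = 2.38e+08.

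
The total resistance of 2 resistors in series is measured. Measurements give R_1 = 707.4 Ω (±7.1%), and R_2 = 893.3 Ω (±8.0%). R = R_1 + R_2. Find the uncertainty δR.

87.3 Ω

R is a linear combination, so absolute uncertainties add in quadrature:
  (δR_1)² = 2520;  (δR_2)² = 5110
δR = √(7630) = 87.3 Ω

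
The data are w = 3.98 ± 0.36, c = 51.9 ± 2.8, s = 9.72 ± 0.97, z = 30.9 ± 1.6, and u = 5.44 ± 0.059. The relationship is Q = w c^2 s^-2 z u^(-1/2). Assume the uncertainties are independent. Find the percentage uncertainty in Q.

25.0%

Products/powers → add relative errors in quadrature, weighted by exponent:
  (1·δw/w)² = (1×0.0905)² = 0.00818;  (2·δc/c)² = (2×0.0539)² = 0.0116;  (-2·δs/s)² = (-2×0.0998)² = 0.0398;  (1·δz/z)² = (1×0.0518)² = 0.00268;  (−½·δu/u)² = (-0.5×0.0108)² = 2.94e-05
δQ/Q = √(0.0624) = 0.250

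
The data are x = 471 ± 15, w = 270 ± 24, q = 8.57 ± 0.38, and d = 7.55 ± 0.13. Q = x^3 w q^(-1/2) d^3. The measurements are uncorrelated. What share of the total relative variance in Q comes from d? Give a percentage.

(δQ/Q)² = (3·δx/x)² + (1·δw/w)² + (−½·δq/q)² + (3·δd/d)²
  x term: (3×0.0318)² = 0.00913
  w term: (1×0.0889)² = 0.00790
  q term: (-0.5×0.0443)² = 0.000492
  d term: (3×0.0172)² = 0.00267
Total = 0.0202. Share from d = 0.00267/0.0202 = 0.132.

13.2%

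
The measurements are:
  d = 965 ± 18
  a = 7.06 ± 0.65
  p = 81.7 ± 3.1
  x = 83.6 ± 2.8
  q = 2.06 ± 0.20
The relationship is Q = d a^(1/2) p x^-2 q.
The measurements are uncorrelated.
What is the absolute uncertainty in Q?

Products/powers → add relative errors in quadrature, weighted by exponent:
  (1·δd/d)² = (1×0.0187)² = 0.000348;  (½·δa/a)² = (0.5×0.0921)² = 0.00212;  (1·δp/p)² = (1×0.0379)² = 0.00144;  (-2·δx/x)² = (-2×0.0335)² = 0.00449;  (1·δq/q)² = (1×0.0971)² = 0.00943
δQ/Q = √(0.0178) = 0.133
Q = 61.7, so δQ = 0.133 × 61.7 = 8.24.

8.24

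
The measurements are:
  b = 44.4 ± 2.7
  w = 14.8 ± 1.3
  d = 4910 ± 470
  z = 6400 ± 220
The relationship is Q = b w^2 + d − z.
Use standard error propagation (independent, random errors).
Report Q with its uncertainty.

8240 ± 1880

Let p = b·w^2 = 9730. δp/p = √((1·δb/b)² + (2·δw/w)²) = √(0.00370 + 0.0309) = 0.186, so δp = 1810.
Q = p + d − z: δQ = √(δp² + δd² + δz²) = √(3.27e+06 + 2.21e+05 + 48400) = 1880
Q = 8240.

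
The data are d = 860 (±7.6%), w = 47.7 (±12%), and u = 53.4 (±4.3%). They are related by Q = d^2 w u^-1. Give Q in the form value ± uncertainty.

For a monomial Q ∝ d^2, w, u^-1, fractional errors add in quadrature:
  (2·δd/d)² = (2×0.0760)² = 0.0231;  (1·δw/w)² = (1×0.120)² = 0.0144;  (-1·δu/u)² = (-1×0.0430)² = 0.00185
δQ/Q = √(0.0394) = 0.198
Q = 6.61e+05, so δQ = 0.198 × 6.61e+05 = 1.31e+05.

(6.61 ± 1.31) × 10^5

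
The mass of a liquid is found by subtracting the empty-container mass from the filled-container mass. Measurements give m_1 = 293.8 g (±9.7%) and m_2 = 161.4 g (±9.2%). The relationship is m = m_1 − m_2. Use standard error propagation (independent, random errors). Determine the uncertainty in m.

32.1 g

Each term contributes (cᵢ δxᵢ)² to (δm)²:
  (δm_1)² = 812;  (δm_2)² = 220
δm = √(1030) = 32.1 g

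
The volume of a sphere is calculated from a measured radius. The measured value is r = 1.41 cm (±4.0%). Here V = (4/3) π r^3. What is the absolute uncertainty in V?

1.41 cm^3

Each factor contributes (exponent × relative error)² to (δV/V)²:
  (3·δr/r)² = (3×0.0400)² = 0.0144
δV/V = √(0.0144) = 0.120
V = 11.7 cm^3, so δV = 0.120 × 11.7 = 1.41 cm^3.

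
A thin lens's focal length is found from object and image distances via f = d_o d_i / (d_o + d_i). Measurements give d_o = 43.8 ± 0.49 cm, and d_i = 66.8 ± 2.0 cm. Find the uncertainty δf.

0.361 cm

∂f/∂d_o = (d_i/(d_o+d_i))² = 0.365;  ∂f/∂d_i = (d_o/(d_o+d_i))² = 0.157
δf = √((∂f/∂d_o · δd_o)² + (∂f/∂d_i · δd_i)²) = √(0.0320 + 0.0984) = 0.361 cm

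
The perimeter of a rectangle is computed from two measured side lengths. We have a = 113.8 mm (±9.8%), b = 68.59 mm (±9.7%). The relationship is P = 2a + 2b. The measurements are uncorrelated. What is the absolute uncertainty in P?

P is a linear combination, so absolute uncertainties add in quadrature:
  (2·δa)² = 498;  (2·δb)² = 177
δP = √(675) = 26.0 mm

26.0 mm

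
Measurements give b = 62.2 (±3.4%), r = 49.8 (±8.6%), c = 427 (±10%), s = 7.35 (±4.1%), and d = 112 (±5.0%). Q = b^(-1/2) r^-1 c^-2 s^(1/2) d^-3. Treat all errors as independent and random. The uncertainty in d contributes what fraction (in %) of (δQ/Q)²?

31.9%

(δQ/Q)² = (−½·δb/b)² + (-1·δr/r)² + (-2·δc/c)² + (½·δs/s)² + (-3·δd/d)²
  b term: (-0.5×0.0340)² = 0.000289
  r term: (-1×0.0860)² = 0.00740
  c term: (-2×0.100)² = 0.0400
  s term: (0.5×0.0410)² = 0.000420
  d term: (-3×0.0500)² = 0.0225
Total = 0.0706. Share from d = 0.0225/0.0706 = 0.319.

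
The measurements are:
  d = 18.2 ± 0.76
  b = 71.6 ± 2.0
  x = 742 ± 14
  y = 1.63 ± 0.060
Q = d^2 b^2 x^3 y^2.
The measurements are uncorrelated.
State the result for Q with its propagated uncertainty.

(1.84 ± 0.252) × 10^15

Q is a product of powers, so relative uncertainties combine in quadrature:
  (2·δd/d)² = (2×0.0418)² = 0.00698;  (2·δb/b)² = (2×0.0279)² = 0.00312;  (3·δx/x)² = (3×0.0189)² = 0.00320;  (2·δy/y)² = (2×0.0368)² = 0.00542
δQ/Q = √(0.0187) = 0.137
Q = 1.84e+15, so δQ = 0.137 × 1.84e+15 = 2.52e+14.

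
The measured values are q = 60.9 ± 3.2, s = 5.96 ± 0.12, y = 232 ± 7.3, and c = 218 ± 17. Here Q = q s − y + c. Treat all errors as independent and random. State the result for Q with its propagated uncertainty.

Let p = q·s = 363. δp/p = √((1·δq/q)² + (1·δs/s)²) = √(0.00276 + 0.000405) = 0.0563, so δp = 20.4.
Q = p − y + c: δQ = √(δp² + δy² + δc²) = √(417 + 53.3 + 289) = 27.6
Q = 349.

349 ± 27.6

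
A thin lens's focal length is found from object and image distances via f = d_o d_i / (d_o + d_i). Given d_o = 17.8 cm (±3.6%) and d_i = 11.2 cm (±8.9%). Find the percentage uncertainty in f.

∂f/∂d_o = (d_i/(d_o+d_i))² = 0.149;  ∂f/∂d_i = (d_o/(d_o+d_i))² = 0.377
δf = √((∂f/∂d_o · δd_o)² + (∂f/∂d_i · δd_i)²) = √(0.00914 + 0.141) = 0.388 cm
f = 6.87 cm, so δf/f = 0.388/6.87 = 0.0564.

5.64%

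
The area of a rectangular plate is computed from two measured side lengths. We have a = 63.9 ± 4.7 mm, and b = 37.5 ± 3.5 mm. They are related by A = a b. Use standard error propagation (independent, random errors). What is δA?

A is a product of powers, so relative uncertainties combine in quadrature:
  (1·δa/a)² = (1×0.0736)² = 0.00541;  (1·δb/b)² = (1×0.0933)² = 0.00871
δA/A = √(0.0141) = 0.119
A = 2400 mm^2, so δA = 0.119 × 2400 = 285 mm^2.

285 mm^2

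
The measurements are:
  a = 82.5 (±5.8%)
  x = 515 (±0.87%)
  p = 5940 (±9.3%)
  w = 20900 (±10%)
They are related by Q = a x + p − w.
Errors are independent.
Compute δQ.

Let h = a·x = 42500. δh/h = √((1·δa/a)² + (1·δx/x)²) = √(0.00336 + 7.57e-05) = 0.0586, so δh = 2490.
Q = h + p − w: δQ = √(δh² + δp² + δw²) = √(6.21e+06 + 3.05e+05 + 4.37e+06) = 3300

3300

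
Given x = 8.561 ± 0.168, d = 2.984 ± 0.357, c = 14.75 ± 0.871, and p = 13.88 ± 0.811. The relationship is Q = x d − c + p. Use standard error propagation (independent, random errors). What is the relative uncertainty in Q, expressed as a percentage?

13.4%

Let w = x·d = 25.55. δw/w = √((1·δx/x)² + (1·δd/d)²) = √(0.000385 + 0.0143) = 0.121, so δw = 3.10.
Q = w − c + p: δQ = √(δw² + δc² + δp²) = √(9.59 + 0.759 + 0.658) = 3.32
Q = 24.68, so δQ/Q = 3.32/24.68 = 0.134.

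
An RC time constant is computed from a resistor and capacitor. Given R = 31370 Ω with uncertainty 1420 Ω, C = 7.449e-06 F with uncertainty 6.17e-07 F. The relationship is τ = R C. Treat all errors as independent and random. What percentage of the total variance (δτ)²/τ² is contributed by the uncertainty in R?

23.0%

(δτ/τ)² = (1·δR/R)² + (1·δC/C)²
  R term: (1×0.0453)² = 0.00205
  C term: (1×0.0828)² = 0.00686
Total = 0.00891. Share from R = 0.00205/0.00891 = 0.230.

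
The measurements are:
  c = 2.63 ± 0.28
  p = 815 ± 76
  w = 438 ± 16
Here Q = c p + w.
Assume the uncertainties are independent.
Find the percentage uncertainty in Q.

Let h = c·p = 2140. δh/h = √((1·δc/c)² + (1·δp/p)²) = √(0.0113 + 0.00870) = 0.142, so δh = 303.
Q = h + w: δQ = √(δh² + δw²) = √(92000 + 256) = 304
Q = 2580, so δQ/Q = 304/2580 = 0.118.

11.8%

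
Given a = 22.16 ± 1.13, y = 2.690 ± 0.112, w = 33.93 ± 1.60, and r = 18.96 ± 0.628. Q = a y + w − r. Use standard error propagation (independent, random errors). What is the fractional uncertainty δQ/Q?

0.0574

Let p = a·y = 59.61. δp/p = √((1·δa/a)² + (1·δy/y)²) = √(0.00260 + 0.00173) = 0.0658, so δp = 3.92.
Q = p + w − r: δQ = √(δp² + δw² + δr²) = √(15.4 + 2.56 + 0.394) = 4.28
Q = 74.58, so δQ/Q = 4.28/74.58 = 0.0574.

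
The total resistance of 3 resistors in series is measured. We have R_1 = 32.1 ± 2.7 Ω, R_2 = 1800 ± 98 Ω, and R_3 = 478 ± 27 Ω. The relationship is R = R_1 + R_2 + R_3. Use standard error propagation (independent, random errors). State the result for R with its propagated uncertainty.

R is a linear combination, so absolute uncertainties add in quadrature:
  (δR_1)² = 7.29;  (δR_2)² = 9600;  (δR_3)² = 729
δR = √(10300) = 102 Ω
R = 2310 Ω.

2310 ± 102 Ω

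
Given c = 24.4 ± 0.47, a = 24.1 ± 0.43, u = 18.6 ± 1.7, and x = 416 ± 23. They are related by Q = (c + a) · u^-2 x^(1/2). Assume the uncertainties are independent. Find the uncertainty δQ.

Let w = c + a = 48.5. δw = √(δc² + δa²) = √(0.221 + 0.185) = 0.637, so δw/w = 0.0131.
Q is then a monomial in w, u, x:
δQ/Q = √((δw/w)² + (-2·δu/u)² + (½·δx/x)²) = √(0.000173 + 0.0334 + 0.000764) = 0.185
Q = 2.86, so δQ = 0.185 × 2.86 = 0.530.

0.530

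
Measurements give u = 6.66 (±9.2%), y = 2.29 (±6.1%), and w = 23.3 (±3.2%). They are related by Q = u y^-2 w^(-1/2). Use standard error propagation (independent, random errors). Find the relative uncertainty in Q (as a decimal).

Relative error in a monomial: (δQ/Q)² = Σ (nᵢ · δxᵢ/xᵢ)².
  (1·δu/u)² = (1×0.0920)² = 0.00846;  (-2·δy/y)² = (-2×0.0610)² = 0.0149;  (−½·δw/w)² = (-0.5×0.0320)² = 0.000256
δQ/Q = √(0.0236) = 0.154

0.154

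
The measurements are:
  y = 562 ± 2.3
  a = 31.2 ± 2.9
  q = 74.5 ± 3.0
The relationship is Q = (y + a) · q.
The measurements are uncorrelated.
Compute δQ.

1800

Let u = y + a = 593. δu = √(δy² + δa²) = √(5.29 + 8.41) = 3.70, so δu/u = 0.00624.
Q is then a monomial in u, q:
δQ/Q = √((δu/u)² + (1·δq/q)²) = √(3.89e-05 + 0.00162) = 0.0407
Q = 44200, so δQ = 0.0407 × 44200 = 1800.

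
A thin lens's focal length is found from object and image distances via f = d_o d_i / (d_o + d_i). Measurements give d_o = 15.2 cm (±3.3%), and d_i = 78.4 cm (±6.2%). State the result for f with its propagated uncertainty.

∂f/∂d_o = (d_i/(d_o+d_i))² = 0.702;  ∂f/∂d_i = (d_o/(d_o+d_i))² = 0.0264
δf = √((∂f/∂d_o · δd_o)² + (∂f/∂d_i · δd_i)²) = √(0.124 + 0.0164) = 0.375 cm
f = 12.7 cm.

12.7 ± 0.375 cm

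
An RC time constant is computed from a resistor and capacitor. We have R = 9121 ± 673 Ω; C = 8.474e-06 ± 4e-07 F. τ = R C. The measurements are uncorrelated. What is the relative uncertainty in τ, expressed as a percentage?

Relative error in a monomial: (δτ/τ)² = Σ (nᵢ · δxᵢ/xᵢ)².
  (1·δR/R)² = (1×0.0738)² = 0.00544;  (1·δC/C)² = (1×0.0472)² = 0.00223
δτ/τ = √(0.00767) = 0.0876

8.76%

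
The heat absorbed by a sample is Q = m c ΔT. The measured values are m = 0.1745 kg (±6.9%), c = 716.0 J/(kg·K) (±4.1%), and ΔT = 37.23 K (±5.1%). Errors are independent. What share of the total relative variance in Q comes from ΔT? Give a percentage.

(δQ/Q)² = (1·δm/m)² + (1·δc/c)² + (1·δΔT/ΔT)²
  m term: (1×0.0690)² = 0.00476
  c term: (1×0.0410)² = 0.00168
  ΔT term: (1×0.0510)² = 0.00260
Total = 0.00904. Share from ΔT = 0.00260/0.00904 = 0.288.

28.8%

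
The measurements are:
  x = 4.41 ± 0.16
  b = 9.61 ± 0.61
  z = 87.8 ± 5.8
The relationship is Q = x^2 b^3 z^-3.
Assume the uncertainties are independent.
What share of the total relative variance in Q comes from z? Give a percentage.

48.6%

(δQ/Q)² = (2·δx/x)² + (3·δb/b)² + (-3·δz/z)²
  x term: (2×0.0363)² = 0.00527
  b term: (3×0.0635)² = 0.0363
  z term: (-3×0.0661)² = 0.0393
Total = 0.0808. Share from z = 0.0393/0.0808 = 0.486.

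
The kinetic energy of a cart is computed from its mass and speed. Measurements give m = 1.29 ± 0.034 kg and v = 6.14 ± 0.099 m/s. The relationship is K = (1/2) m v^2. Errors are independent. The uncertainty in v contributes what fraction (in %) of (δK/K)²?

60.0%

(δK/K)² = (1·δm/m)² + (2·δv/v)²
  m term: (1×0.0264)² = 0.000695
  v term: (2×0.0161)² = 0.00104
Total = 0.00173. Share from v = 0.00104/0.00173 = 0.600.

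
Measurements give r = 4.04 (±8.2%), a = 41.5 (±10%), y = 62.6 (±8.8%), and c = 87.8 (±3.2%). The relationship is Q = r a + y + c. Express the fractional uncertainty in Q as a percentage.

Let p = r·a = 168. δp/p = √((1·δr/r)² + (1·δa/a)²) = √(0.00672 + 0.0100) = 0.129, so δp = 21.7.
Q = p + y + c: δQ = √(δp² + δy² + δc²) = √(470 + 30.3 + 7.89) = 22.5
Q = 318, so δQ/Q = 22.5/318 = 0.0709.

7.09%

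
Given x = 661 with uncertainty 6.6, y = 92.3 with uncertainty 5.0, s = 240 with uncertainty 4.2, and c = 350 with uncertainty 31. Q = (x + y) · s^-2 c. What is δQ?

0.439

Let u = x + y = 753. δu = √(δx² + δy²) = √(43.6 + 25.0) = 8.28, so δu/u = 0.0110.
Q is then a monomial in u, s, c:
δQ/Q = √((δu/u)² + (-2·δs/s)² + (1·δc/c)²) = √(0.000121 + 0.00123 + 0.00784) = 0.0959
Q = 4.58, so δQ = 0.0959 × 4.58 = 0.439.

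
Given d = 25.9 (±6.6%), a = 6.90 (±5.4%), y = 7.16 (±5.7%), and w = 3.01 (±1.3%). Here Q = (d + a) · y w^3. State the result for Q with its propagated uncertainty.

Let u = d + a = 32.8. δu = √(δd² + δa²) = √(2.92 + 0.139) = 1.75, so δu/u = 0.0533.
Q is then a monomial in u, y, w:
δQ/Q = √((δu/u)² + (1·δy/y)² + (3·δw/w)²) = √(0.00285 + 0.00325 + 0.00152) = 0.0873
Q = 6400, so δQ = 0.0873 × 6400 = 559.

6400 ± 559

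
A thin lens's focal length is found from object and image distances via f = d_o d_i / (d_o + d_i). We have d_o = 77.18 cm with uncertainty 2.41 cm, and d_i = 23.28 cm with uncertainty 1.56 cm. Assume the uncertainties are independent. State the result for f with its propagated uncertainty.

∂f/∂d_o = (d_i/(d_o+d_i))² = 0.0537;  ∂f/∂d_i = (d_o/(d_o+d_i))² = 0.590
δf = √((∂f/∂d_o · δd_o)² + (∂f/∂d_i · δd_i)²) = √(0.0167 + 0.848) = 0.930 cm
f = 17.89 cm.

17.89 ± 0.930 cm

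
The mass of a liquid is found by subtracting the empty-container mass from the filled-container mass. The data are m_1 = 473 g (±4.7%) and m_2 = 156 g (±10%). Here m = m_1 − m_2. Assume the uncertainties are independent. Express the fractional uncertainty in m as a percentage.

8.57%

Sums and differences: (δm)² = Σ (cᵢ δxᵢ)².
  (δm_1)² = 494;  (δm_2)² = 243
δm = √(738) = 27.2 g
m = 317 g, so δm/m = 27.2/317 = 0.0857.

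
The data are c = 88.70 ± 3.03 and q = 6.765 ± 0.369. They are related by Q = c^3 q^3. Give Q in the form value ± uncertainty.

(2.161 ± 0.417) × 10^8

Since Q is a product/quotient, work with relative uncertainties:
  (3·δc/c)² = (3×0.0342)² = 0.0105;  (3·δq/q)² = (3×0.0545)² = 0.0268
δQ/Q = √(0.0373) = 0.193
Q = 2.161e+08, so δQ = 0.193 × 2.161e+08 = 4.17e+07.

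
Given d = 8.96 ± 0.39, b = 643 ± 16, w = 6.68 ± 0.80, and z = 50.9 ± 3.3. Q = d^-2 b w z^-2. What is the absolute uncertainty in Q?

0.00410

Q is a product of powers, so relative uncertainties combine in quadrature:
  (-2·δd/d)² = (-2×0.0435)² = 0.00758;  (1·δb/b)² = (1×0.0249)² = 0.000619;  (1·δw/w)² = (1×0.120)² = 0.0143;  (-2·δz/z)² = (-2×0.0648)² = 0.0168
δQ/Q = √(0.0394) = 0.198
Q = 0.0207, so δQ = 0.198 × 0.0207 = 0.00410.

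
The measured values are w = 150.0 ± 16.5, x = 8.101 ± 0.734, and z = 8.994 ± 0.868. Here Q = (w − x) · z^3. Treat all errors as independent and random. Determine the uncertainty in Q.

32200

Let u = w − x = 141.9. δu = √(δw² + δx²) = √(272 + 0.539) = 16.5, so δu/u = 0.116.
Q is then a monomial in u, z:
δQ/Q = √((δu/u)² + (3·δz/z)²) = √(0.0135 + 0.0838) = 0.312
Q = 103200, so δQ = 0.312 × 103200 = 32200.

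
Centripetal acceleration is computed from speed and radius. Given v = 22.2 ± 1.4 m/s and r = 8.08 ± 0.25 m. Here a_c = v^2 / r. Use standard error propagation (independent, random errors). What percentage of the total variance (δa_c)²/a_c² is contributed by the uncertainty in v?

94.3%

(δa_c/a_c)² = (2·δv/v)² + (-1·δr/r)²
  v term: (2×0.0631)² = 0.0159
  r term: (-1×0.0309)² = 0.000957
Total = 0.0169. Share from v = 0.0159/0.0169 = 0.943.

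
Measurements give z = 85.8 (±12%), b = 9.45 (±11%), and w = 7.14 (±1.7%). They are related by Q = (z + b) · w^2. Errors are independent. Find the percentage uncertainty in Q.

11.4%

Let u = z + b = 95.2. δu = √(δz² + δb²) = √(106 + 1.08) = 10.3, so δu/u = 0.109.
Q is then a monomial in u, w:
δQ/Q = √((δu/u)² + (2·δw/w)²) = √(0.0118 + 0.00116) = 0.114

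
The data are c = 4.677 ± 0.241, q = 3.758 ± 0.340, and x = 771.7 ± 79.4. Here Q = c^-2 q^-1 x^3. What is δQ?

Since Q is a product/quotient, work with relative uncertainties:
  (-2·δc/c)² = (-2×0.0515)² = 0.0106;  (-1·δq/q)² = (-1×0.0905)² = 0.00819;  (3·δx/x)² = (3×0.103)² = 0.0953
δQ/Q = √(0.114) = 0.338
Q = 5.591e+06, so δQ = 0.338 × 5.591e+06 = 1.89e+06.

1.89e+06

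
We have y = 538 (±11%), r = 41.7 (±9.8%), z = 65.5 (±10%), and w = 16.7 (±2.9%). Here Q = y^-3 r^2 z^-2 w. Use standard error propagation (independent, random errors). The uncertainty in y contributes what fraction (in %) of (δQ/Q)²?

(δQ/Q)² = (-3·δy/y)² + (2·δr/r)² + (-2·δz/z)² + (1·δw/w)²
  y term: (-3×0.110)² = 0.109
  r term: (2×0.0980)² = 0.0384
  z term: (-2×0.100)² = 0.0400
  w term: (1×0.0290)² = 0.000841
Total = 0.188. Share from y = 0.109/0.188 = 0.579.

57.9%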